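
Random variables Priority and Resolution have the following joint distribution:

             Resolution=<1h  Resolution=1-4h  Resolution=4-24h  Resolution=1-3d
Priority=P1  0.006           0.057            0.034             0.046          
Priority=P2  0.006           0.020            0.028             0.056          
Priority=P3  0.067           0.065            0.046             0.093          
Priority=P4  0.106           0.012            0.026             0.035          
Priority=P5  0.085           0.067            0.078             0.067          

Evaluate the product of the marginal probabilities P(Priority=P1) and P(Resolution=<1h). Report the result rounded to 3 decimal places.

P(Priority=P1) = 0.006 + 0.057 + 0.034 + 0.046 = 0.143.
P(Resolution=<1h) = 0.006 + 0.006 + 0.067 + 0.106 + 0.085 = 0.270.
Product: 0.143 × 0.270 = 0.039.

0.039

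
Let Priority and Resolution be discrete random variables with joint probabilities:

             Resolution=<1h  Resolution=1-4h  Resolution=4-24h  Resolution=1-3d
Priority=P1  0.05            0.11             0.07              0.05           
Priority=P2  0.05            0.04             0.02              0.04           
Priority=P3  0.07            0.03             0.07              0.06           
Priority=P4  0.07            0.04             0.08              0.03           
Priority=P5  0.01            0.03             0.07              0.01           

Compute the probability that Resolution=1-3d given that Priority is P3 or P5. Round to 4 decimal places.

P(Priority=P3) = 0.07 + 0.03 + 0.07 + 0.06 = 0.23.
P(Priority=P5) = 0.01 + 0.03 + 0.07 + 0.01 = 0.12.
P(Priority ∈ {P3, P5}) = 0.23 + 0.12 = 0.35; P(Resolution=1-3d, Priority ∈ {P3, P5}) = 0.06 + 0.01 = 0.07.
P(Resolution=1-3d | Priority ∈ {P3, P5}) = 0.07/0.35 = 0.2000.

0.2000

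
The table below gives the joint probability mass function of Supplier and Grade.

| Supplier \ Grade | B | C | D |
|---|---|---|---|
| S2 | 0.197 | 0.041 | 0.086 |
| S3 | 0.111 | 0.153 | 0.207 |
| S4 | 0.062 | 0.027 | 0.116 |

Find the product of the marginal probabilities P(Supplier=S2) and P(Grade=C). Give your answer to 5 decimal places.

0.07160

P(Supplier=S2) = 0.197 + 0.041 + 0.086 = 0.324.
P(Grade=C) = 0.041 + 0.153 + 0.027 = 0.221.
Product: 0.324 × 0.221 = 0.07160.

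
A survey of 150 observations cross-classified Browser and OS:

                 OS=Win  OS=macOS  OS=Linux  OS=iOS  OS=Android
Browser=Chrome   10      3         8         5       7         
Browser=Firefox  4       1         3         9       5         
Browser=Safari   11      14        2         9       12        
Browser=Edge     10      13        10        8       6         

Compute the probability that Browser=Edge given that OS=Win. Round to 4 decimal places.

Total with OS=Win: 10 + 4 + 11 + 10 = 35.
P(Browser=Edge | OS=Win) = 10/35 = 0.2857.

0.2857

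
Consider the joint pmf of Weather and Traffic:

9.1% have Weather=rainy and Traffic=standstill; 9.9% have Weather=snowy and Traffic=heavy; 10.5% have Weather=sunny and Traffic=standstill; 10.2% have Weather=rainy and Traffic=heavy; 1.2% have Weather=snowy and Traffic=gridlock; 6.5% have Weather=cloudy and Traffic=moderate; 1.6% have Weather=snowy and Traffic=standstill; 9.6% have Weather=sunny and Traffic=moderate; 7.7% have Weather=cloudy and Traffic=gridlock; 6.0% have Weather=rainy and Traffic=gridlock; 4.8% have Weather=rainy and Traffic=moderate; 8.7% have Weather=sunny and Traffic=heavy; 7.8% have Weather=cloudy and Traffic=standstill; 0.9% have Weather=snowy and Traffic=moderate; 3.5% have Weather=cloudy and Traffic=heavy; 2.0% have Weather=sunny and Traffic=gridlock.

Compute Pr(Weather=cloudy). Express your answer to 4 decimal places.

0.2550

P(Weather=cloudy) = 0.065 + 0.035 + 0.077 + 0.078 = 0.255.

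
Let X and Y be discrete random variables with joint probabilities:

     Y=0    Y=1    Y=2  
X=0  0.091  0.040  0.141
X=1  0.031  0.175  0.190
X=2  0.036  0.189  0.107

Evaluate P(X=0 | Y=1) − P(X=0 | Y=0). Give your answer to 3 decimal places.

-0.477

P(Y=1) = 0.040 + 0.175 + 0.189 = 0.404; P(X=0 | Y=1) = 0.040/0.404 = 0.0990.
P(Y=0) = 0.091 + 0.031 + 0.036 = 0.158; P(X=0 | Y=0) = 0.091/0.158 = 0.5759.
Difference = -0.477.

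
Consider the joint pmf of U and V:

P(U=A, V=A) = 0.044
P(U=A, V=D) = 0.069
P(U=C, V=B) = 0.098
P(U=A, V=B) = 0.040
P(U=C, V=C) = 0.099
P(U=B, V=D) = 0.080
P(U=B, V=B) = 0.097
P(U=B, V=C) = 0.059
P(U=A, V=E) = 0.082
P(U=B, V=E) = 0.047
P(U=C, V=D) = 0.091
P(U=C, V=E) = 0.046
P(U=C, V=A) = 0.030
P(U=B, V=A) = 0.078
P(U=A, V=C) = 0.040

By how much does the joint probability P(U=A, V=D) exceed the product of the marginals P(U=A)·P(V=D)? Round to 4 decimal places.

P(U=A) = 0.044 + 0.040 + 0.040 + 0.069 + 0.082 = 0.275.
P(V=D) = 0.069 + 0.080 + 0.091 = 0.240.
P(U=A, V=D) − P(U=A)P(V=D) = 0.069 − 0.275×0.240 = 0.0030.

0.0030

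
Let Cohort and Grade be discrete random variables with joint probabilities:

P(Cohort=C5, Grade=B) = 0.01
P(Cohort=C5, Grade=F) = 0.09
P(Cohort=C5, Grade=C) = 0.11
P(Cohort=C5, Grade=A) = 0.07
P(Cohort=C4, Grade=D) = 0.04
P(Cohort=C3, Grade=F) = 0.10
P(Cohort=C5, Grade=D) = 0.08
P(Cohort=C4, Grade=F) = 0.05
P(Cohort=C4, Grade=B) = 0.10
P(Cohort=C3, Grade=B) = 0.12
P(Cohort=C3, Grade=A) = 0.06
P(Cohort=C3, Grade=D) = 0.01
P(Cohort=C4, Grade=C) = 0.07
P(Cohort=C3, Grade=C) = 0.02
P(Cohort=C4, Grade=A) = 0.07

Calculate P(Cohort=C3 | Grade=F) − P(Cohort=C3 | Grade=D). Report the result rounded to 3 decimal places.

P(Grade=F) = 0.10 + 0.05 + 0.09 = 0.24; P(Cohort=C3 | Grade=F) = 0.10/0.24 = 0.4167.
P(Grade=D) = 0.01 + 0.04 + 0.08 = 0.13; P(Cohort=C3 | Grade=D) = 0.01/0.13 = 0.0769.
Difference = 0.340.

0.340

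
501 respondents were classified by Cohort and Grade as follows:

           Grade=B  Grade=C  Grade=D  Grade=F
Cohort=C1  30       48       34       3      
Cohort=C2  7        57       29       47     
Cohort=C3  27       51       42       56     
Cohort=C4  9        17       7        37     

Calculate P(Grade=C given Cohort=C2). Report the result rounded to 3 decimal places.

0.407

Total with Cohort=C2: 7 + 57 + 29 + 47 = 140.
P(Grade=C | Cohort=C2) = 57/140 = 0.407.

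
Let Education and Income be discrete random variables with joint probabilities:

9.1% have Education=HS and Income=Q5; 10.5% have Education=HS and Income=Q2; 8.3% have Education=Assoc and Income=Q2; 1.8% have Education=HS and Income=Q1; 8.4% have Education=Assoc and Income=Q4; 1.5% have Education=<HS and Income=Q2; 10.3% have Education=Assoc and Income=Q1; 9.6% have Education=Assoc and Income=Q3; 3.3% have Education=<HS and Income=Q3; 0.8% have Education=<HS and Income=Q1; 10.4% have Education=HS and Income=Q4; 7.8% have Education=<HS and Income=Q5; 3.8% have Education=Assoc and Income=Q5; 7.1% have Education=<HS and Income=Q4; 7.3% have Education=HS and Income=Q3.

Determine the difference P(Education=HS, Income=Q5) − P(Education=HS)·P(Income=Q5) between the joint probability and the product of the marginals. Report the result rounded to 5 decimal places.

P(Education=HS) = 0.018 + 0.105 + 0.073 + 0.104 + 0.091 = 0.391.
P(Income=Q5) = 0.078 + 0.091 + 0.038 = 0.207.
P(Education=HS, Income=Q5) − P(Education=HS)P(Income=Q5) = 0.091 − 0.391×0.207 = 0.01006.

0.01006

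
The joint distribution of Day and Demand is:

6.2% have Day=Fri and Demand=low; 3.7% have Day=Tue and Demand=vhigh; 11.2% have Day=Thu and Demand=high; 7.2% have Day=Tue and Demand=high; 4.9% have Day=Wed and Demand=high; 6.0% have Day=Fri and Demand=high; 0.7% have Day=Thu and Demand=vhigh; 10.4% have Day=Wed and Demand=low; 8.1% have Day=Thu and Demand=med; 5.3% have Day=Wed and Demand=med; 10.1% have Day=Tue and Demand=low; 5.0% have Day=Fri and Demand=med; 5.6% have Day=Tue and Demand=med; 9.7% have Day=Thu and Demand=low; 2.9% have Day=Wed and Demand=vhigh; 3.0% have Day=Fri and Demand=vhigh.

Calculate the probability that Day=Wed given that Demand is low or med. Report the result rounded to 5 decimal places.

P(Demand=low) = 0.101 + 0.104 + 0.097 + 0.062 = 0.364.
P(Demand=med) = 0.056 + 0.053 + 0.081 + 0.050 = 0.240.
P(Demand ∈ {low, med}) = 0.364 + 0.240 = 0.604; P(Day=Wed, Demand ∈ {low, med}) = 0.104 + 0.053 = 0.157.
P(Day=Wed | Demand ∈ {low, med}) = 0.157/0.604 = 0.25993.

0.25993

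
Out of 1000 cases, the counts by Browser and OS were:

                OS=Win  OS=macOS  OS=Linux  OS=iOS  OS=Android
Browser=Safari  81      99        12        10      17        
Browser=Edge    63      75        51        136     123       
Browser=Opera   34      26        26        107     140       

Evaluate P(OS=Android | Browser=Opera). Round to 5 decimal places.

Total with Browser=Opera: 34 + 26 + 26 + 107 + 140 = 333.
P(OS=Android | Browser=Opera) = 140/333 = 0.42042.

0.42042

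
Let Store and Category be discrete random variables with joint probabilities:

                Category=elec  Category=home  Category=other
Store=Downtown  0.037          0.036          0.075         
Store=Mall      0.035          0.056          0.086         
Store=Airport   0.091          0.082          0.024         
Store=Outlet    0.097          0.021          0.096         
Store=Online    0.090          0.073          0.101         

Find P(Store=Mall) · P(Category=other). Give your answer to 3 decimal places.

0.068

P(Store=Mall) = 0.035 + 0.056 + 0.086 = 0.177.
P(Category=other) = 0.075 + 0.086 + 0.024 + 0.096 + 0.101 = 0.382.
Product: 0.177 × 0.382 = 0.068.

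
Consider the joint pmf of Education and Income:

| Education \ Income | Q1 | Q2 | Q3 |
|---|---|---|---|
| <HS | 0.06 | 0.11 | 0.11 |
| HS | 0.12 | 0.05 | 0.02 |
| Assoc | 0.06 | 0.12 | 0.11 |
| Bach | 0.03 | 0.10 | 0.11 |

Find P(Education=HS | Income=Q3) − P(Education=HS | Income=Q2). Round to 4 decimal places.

P(Income=Q3) = 0.11 + 0.02 + 0.11 + 0.11 = 0.35; P(Education=HS | Income=Q3) = 0.02/0.35 = 0.05714.
P(Income=Q2) = 0.11 + 0.05 + 0.12 + 0.10 = 0.38; P(Education=HS | Income=Q2) = 0.05/0.38 = 0.13158.
Difference = -0.0744.

-0.0744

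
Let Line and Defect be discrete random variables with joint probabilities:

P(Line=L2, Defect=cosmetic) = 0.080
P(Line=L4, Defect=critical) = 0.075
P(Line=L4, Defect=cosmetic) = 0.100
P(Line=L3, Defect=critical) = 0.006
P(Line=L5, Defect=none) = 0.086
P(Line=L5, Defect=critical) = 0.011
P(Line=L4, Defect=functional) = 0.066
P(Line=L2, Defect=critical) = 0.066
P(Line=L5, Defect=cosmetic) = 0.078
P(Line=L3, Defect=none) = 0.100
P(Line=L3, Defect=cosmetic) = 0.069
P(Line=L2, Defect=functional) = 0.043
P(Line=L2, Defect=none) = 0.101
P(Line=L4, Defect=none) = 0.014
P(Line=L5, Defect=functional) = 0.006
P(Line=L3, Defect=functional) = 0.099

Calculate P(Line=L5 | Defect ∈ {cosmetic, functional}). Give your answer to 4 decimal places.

0.1553

P(Defect=cosmetic) = 0.080 + 0.069 + 0.100 + 0.078 = 0.327.
P(Defect=functional) = 0.043 + 0.099 + 0.066 + 0.006 = 0.214.
P(Defect ∈ {cosmetic, functional}) = 0.327 + 0.214 = 0.541; P(Line=L5, Defect ∈ {cosmetic, functional}) = 0.078 + 0.006 = 0.084.
P(Line=L5 | Defect ∈ {cosmetic, functional}) = 0.084/0.541 = 0.1553.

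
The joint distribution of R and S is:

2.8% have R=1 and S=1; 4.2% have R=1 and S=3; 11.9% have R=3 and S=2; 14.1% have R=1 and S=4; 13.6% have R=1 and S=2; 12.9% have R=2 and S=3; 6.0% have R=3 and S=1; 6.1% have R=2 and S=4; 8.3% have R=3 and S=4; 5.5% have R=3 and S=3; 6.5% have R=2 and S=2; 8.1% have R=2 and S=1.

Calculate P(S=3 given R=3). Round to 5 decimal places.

P(R=3) = 0.060 + 0.119 + 0.055 + 0.083 = 0.317.
P(S=3 | R=3) = 0.055/0.317 = 0.17350.

0.17350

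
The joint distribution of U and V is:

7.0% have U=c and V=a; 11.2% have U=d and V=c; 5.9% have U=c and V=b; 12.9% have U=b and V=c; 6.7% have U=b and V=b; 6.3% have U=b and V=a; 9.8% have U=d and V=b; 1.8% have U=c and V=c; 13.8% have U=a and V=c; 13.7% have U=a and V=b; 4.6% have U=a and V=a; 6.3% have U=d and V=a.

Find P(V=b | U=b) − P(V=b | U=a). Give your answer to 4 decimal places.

-0.1681

P(U=b) = 0.063 + 0.067 + 0.129 = 0.259; P(V=b | U=b) = 0.067/0.259 = 0.25869.
P(U=a) = 0.046 + 0.137 + 0.138 = 0.321; P(V=b | U=a) = 0.137/0.321 = 0.42679.
Difference = -0.1681.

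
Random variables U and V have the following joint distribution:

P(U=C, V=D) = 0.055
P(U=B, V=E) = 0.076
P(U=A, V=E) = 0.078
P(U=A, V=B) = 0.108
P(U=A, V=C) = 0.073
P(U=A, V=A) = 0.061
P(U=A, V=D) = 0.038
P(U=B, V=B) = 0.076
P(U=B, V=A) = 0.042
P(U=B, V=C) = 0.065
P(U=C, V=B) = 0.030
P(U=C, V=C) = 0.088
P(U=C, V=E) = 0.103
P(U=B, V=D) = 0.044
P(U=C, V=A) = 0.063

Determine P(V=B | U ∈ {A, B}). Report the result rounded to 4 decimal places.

P(U=A) = 0.061 + 0.108 + 0.073 + 0.038 + 0.078 = 0.358.
P(U=B) = 0.042 + 0.076 + 0.065 + 0.044 + 0.076 = 0.303.
P(U ∈ {A, B}) = 0.358 + 0.303 = 0.661; P(V=B, U ∈ {A, B}) = 0.108 + 0.076 = 0.184.
P(V=B | U ∈ {A, B}) = 0.184/0.661 = 0.2784.

0.2784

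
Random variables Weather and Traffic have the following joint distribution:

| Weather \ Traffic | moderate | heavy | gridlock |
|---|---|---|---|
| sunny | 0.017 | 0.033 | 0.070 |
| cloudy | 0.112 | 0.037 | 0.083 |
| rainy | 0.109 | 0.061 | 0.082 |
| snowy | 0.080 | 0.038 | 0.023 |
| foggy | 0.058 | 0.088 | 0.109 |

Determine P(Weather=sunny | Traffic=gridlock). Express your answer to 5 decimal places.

P(Traffic=gridlock) = 0.070 + 0.083 + 0.082 + 0.023 + 0.109 = 0.367.
P(Weather=sunny | Traffic=gridlock) = 0.070/0.367 = 0.19074.

0.19074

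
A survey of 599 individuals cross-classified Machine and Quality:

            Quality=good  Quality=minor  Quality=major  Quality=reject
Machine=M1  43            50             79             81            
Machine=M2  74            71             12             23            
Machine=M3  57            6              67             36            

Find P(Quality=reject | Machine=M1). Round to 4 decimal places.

Total with Machine=M1: 43 + 50 + 79 + 81 = 253.
P(Quality=reject | Machine=M1) = 81/253 = 0.3202.

0.3202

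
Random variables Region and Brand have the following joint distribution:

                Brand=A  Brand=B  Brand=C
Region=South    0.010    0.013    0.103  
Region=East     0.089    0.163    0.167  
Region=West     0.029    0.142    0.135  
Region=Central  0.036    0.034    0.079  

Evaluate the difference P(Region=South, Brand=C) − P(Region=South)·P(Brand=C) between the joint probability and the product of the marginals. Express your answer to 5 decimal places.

P(Region=South) = 0.010 + 0.013 + 0.103 = 0.126.
P(Brand=C) = 0.103 + 0.167 + 0.135 + 0.079 = 0.484.
P(Region=South, Brand=C) − P(Region=South)P(Brand=C) = 0.103 − 0.126×0.484 = 0.04202.

0.04202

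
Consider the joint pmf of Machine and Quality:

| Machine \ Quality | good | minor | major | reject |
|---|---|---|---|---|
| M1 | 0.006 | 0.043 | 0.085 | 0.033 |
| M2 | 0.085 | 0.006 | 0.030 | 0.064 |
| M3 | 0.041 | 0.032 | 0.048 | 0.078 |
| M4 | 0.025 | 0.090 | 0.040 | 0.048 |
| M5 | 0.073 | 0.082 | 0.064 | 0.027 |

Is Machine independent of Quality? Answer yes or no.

no

P(Machine=M2) = 0.185 and P(Quality=good) = 0.230, so their product is 0.04255, but P(Machine=M2, Quality=good) = 0.085. Since these differ, Machine and Quality are not independent.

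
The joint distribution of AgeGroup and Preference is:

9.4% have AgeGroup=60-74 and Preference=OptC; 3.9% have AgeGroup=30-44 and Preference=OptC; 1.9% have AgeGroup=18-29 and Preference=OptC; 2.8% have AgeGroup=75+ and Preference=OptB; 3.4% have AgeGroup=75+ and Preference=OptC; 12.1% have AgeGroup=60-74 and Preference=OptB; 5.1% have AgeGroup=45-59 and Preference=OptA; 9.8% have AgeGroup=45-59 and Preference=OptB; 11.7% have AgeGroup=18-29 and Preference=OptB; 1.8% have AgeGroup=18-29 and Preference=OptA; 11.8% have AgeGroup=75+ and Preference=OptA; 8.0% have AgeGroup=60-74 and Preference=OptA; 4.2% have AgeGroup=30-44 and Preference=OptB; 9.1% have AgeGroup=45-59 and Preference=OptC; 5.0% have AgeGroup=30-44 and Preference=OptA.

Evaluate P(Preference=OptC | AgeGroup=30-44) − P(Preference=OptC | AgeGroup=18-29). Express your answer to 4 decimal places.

P(AgeGroup=30-44) = 0.050 + 0.042 + 0.039 = 0.131; P(Preference=OptC | AgeGroup=30-44) = 0.039/0.131 = 0.29771.
P(AgeGroup=18-29) = 0.018 + 0.117 + 0.019 = 0.154; P(Preference=OptC | AgeGroup=18-29) = 0.019/0.154 = 0.12338.
Difference = 0.1743.

0.1743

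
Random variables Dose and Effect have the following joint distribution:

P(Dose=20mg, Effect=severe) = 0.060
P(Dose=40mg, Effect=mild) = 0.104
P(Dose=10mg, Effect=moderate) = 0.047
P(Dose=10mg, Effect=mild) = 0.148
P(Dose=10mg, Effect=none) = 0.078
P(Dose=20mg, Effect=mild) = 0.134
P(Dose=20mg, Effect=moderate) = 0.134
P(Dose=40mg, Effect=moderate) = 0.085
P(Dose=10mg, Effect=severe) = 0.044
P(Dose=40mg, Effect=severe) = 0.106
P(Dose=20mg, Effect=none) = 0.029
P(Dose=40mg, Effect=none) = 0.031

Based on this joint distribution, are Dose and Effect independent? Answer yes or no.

P(Dose=20mg) = 0.357 and P(Effect=moderate) = 0.266, so their product is 0.09496, but P(Dose=20mg, Effect=moderate) = 0.134. Since these differ, Dose and Effect are not independent.

no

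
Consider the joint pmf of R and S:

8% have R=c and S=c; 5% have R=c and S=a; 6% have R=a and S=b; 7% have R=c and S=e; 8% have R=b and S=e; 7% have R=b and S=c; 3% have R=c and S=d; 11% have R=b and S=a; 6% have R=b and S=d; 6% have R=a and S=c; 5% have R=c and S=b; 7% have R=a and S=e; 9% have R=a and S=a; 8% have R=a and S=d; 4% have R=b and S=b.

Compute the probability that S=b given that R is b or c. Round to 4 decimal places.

P(R=b) = 0.11 + 0.04 + 0.07 + 0.06 + 0.08 = 0.36.
P(R=c) = 0.05 + 0.05 + 0.08 + 0.03 + 0.07 = 0.28.
P(R ∈ {b, c}) = 0.36 + 0.28 = 0.64; P(S=b, R ∈ {b, c}) = 0.04 + 0.05 = 0.09.
P(S=b | R ∈ {b, c}) = 0.09/0.64 = 0.1406.

0.1406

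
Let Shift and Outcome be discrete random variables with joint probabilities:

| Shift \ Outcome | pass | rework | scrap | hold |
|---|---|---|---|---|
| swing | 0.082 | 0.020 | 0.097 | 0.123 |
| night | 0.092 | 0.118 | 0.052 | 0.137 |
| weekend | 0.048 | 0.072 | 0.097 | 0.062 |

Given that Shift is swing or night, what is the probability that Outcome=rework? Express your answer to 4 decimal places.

P(Shift=swing) = 0.082 + 0.020 + 0.097 + 0.123 = 0.322.
P(Shift=night) = 0.092 + 0.118 + 0.052 + 0.137 = 0.399.
P(Shift ∈ {swing, night}) = 0.322 + 0.399 = 0.721; P(Outcome=rework, Shift ∈ {swing, night}) = 0.020 + 0.118 = 0.138.
P(Outcome=rework | Shift ∈ {swing, night}) = 0.138/0.721 = 0.1914.

0.1914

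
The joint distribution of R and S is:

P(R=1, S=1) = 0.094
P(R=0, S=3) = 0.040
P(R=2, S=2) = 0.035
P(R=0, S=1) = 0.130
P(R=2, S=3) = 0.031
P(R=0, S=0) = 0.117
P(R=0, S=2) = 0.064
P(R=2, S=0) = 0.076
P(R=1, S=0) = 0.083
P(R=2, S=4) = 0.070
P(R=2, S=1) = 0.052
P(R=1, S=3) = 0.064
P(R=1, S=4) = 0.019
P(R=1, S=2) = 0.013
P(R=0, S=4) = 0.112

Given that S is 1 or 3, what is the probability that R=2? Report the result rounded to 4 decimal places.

P(S=1) = 0.130 + 0.094 + 0.052 = 0.276.
P(S=3) = 0.040 + 0.064 + 0.031 = 0.135.
P(S ∈ {1, 3}) = 0.276 + 0.135 = 0.411; P(R=2, S ∈ {1, 3}) = 0.052 + 0.031 = 0.083.
P(R=2 | S ∈ {1, 3}) = 0.083/0.411 = 0.2019.

0.2019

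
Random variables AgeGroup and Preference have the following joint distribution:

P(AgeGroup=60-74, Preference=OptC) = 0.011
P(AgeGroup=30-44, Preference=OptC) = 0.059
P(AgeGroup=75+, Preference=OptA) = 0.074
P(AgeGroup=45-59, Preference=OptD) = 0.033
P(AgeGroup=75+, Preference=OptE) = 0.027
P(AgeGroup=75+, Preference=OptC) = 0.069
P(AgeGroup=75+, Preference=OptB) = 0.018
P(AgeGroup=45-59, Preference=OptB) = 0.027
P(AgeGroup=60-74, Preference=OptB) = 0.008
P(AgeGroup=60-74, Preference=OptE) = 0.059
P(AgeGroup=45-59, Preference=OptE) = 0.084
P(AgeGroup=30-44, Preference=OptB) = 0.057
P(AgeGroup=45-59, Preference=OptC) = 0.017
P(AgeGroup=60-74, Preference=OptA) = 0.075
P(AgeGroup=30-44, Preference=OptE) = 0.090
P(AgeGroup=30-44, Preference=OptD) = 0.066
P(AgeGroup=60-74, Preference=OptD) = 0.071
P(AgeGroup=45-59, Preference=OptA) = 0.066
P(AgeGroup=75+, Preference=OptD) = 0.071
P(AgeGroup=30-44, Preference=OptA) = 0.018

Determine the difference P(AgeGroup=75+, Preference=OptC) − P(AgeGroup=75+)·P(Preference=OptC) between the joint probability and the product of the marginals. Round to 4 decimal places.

P(AgeGroup=75+) = 0.074 + 0.018 + 0.069 + 0.071 + 0.027 = 0.259.
P(Preference=OptC) = 0.059 + 0.017 + 0.011 + 0.069 = 0.156.
P(AgeGroup=75+, Preference=OptC) − P(AgeGroup=75+)P(Preference=OptC) = 0.069 − 0.259×0.156 = 0.0286.

0.0286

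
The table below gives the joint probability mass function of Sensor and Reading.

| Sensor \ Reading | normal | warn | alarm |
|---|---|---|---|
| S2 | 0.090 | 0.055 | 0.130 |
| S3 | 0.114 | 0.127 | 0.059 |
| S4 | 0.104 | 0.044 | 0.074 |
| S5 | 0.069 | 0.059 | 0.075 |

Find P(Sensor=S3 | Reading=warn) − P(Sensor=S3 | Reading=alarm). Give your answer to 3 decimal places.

0.271

P(Reading=warn) = 0.055 + 0.127 + 0.044 + 0.059 = 0.285; P(Sensor=S3 | Reading=warn) = 0.127/0.285 = 0.4456.
P(Reading=alarm) = 0.130 + 0.059 + 0.074 + 0.075 = 0.338; P(Sensor=S3 | Reading=alarm) = 0.059/0.338 = 0.1746.
Difference = 0.271.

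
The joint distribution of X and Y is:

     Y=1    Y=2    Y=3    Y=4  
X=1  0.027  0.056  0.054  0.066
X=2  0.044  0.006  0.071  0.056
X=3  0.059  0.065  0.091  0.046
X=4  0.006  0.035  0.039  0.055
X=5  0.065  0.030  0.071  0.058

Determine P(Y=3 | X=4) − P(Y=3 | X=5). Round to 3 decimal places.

-0.028

P(X=4) = 0.006 + 0.035 + 0.039 + 0.055 = 0.135; P(Y=3 | X=4) = 0.039/0.135 = 0.2889.
P(X=5) = 0.065 + 0.030 + 0.071 + 0.058 = 0.224; P(Y=3 | X=5) = 0.071/0.224 = 0.3170.
Difference = -0.028.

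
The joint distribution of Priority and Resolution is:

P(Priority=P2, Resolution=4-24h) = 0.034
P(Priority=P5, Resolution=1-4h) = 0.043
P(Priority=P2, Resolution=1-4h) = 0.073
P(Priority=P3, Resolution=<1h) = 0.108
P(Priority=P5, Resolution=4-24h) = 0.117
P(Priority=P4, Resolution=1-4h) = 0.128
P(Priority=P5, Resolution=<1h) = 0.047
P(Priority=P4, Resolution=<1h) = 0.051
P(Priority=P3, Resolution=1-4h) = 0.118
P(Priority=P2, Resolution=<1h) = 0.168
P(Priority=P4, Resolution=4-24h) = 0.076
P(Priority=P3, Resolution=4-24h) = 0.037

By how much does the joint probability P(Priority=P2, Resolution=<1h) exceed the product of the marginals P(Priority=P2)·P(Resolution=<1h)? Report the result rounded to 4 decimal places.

P(Priority=P2) = 0.168 + 0.073 + 0.034 = 0.275.
P(Resolution=<1h) = 0.168 + 0.108 + 0.051 + 0.047 = 0.374.
P(Priority=P2, Resolution=<1h) − P(Priority=P2)P(Resolution=<1h) = 0.168 − 0.275×0.374 = 0.0652.

0.0652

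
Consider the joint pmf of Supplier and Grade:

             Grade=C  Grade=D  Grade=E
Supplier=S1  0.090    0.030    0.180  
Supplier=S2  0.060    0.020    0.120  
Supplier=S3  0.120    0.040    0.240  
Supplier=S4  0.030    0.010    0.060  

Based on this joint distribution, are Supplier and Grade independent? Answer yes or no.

yes

Every cell satisfies P(Supplier,Grade) = P(Supplier)·P(Grade). For instance P(Supplier=S4) = 0.100, P(Grade=C) = 0.300, and 0.100×0.300 = 0.030 matches the joint entry. So Supplier and Grade are independent.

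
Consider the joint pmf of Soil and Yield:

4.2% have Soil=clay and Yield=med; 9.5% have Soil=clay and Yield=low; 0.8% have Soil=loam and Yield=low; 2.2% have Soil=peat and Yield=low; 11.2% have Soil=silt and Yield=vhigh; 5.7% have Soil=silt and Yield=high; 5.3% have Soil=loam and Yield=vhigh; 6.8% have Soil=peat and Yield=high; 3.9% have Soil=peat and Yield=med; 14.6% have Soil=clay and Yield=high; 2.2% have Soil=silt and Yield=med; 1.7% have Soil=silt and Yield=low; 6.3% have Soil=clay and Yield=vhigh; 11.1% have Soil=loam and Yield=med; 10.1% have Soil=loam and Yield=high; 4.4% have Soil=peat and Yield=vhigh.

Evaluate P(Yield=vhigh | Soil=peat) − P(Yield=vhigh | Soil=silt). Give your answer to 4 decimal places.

P(Soil=peat) = 0.022 + 0.039 + 0.068 + 0.044 = 0.173; P(Yield=vhigh | Soil=peat) = 0.044/0.173 = 0.25434.
P(Soil=silt) = 0.017 + 0.022 + 0.057 + 0.112 = 0.208; P(Yield=vhigh | Soil=silt) = 0.112/0.208 = 0.53846.
Difference = -0.2841.

-0.2841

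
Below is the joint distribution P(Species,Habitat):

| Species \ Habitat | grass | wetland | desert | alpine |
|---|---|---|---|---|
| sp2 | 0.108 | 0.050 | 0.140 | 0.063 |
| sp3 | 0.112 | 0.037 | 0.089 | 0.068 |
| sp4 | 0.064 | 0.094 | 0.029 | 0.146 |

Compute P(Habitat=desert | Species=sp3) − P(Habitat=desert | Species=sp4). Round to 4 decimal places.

P(Species=sp3) = 0.112 + 0.037 + 0.089 + 0.068 = 0.306; P(Habitat=desert | Species=sp3) = 0.089/0.306 = 0.29085.
P(Species=sp4) = 0.064 + 0.094 + 0.029 + 0.146 = 0.333; P(Habitat=desert | Species=sp4) = 0.029/0.333 = 0.08709.
Difference = 0.2038.

0.2038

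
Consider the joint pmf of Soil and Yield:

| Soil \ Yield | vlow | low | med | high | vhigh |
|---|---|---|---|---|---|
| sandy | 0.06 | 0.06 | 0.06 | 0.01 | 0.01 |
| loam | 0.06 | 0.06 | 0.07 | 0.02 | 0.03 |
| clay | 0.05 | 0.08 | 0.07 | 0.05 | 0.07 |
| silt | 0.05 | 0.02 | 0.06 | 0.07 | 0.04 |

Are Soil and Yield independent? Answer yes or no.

no

P(Soil=silt) = 0.24 and P(Yield=high) = 0.15, so their product is 0.0360, but P(Soil=silt, Yield=high) = 0.07. Since these differ, Soil and Yield are not independent.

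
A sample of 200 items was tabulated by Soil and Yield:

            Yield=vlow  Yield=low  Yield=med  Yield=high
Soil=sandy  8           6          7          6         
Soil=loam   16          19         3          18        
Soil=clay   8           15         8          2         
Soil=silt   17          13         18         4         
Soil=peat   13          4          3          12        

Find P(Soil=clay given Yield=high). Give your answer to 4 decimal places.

Total with Yield=high: 6 + 18 + 2 + 4 + 12 = 42.
P(Soil=clay | Yield=high) = 2/42 = 0.0476.

0.0476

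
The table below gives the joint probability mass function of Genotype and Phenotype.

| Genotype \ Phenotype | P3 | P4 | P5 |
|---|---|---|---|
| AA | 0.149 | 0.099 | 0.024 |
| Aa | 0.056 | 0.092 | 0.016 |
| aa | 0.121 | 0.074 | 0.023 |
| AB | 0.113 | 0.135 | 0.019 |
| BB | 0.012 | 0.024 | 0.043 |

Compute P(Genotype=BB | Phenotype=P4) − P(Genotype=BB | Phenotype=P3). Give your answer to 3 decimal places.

0.030

P(Phenotype=P4) = 0.099 + 0.092 + 0.074 + 0.135 + 0.024 = 0.424; P(Genotype=BB | Phenotype=P4) = 0.024/0.424 = 0.0566.
P(Phenotype=P3) = 0.149 + 0.056 + 0.121 + 0.113 + 0.012 = 0.451; P(Genotype=BB | Phenotype=P3) = 0.012/0.451 = 0.0266.
Difference = 0.030.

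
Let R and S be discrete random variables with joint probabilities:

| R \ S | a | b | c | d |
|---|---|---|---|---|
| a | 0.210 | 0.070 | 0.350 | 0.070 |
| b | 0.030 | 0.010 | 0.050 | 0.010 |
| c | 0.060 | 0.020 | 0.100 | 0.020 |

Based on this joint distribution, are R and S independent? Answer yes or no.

yes

Every cell satisfies P(R,S) = P(R)·P(S). For instance P(R=c) = 0.200, P(S=b) = 0.100, and 0.200×0.100 = 0.020 matches the joint entry. So R and S are independent.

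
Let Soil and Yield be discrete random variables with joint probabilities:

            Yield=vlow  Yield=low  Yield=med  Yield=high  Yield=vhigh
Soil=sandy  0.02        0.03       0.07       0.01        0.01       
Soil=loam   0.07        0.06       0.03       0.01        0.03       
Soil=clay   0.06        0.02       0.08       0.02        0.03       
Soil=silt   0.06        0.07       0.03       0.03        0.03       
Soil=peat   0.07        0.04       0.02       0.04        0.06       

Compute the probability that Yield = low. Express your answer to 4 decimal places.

0.2200

P(Yield=low) = 0.03 + 0.06 + 0.02 + 0.07 + 0.04 = 0.22.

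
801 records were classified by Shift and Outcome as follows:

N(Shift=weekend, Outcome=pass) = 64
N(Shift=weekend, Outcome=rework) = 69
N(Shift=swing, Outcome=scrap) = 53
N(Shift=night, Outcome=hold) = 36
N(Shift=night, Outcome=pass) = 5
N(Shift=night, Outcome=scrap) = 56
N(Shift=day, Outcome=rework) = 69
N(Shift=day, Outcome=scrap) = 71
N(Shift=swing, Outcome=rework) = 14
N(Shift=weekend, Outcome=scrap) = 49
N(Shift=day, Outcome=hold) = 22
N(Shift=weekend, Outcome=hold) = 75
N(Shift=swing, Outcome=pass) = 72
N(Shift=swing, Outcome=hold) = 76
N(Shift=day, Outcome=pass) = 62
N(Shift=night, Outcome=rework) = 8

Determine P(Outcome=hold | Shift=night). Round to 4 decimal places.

0.3429

Total with Shift=night: 5 + 8 + 56 + 36 = 105.
P(Outcome=hold | Shift=night) = 36/105 = 0.3429.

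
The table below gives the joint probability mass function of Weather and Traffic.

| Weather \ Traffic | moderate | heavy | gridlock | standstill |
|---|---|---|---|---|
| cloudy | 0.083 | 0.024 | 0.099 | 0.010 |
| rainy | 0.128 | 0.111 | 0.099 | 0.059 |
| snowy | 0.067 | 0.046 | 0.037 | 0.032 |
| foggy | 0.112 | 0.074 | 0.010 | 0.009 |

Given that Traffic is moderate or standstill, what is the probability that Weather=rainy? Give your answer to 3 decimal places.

P(Traffic=moderate) = 0.083 + 0.128 + 0.067 + 0.112 = 0.390.
P(Traffic=standstill) = 0.010 + 0.059 + 0.032 + 0.009 = 0.110.
P(Traffic ∈ {moderate, standstill}) = 0.390 + 0.110 = 0.500; P(Weather=rainy, Traffic ∈ {moderate, standstill}) = 0.128 + 0.059 = 0.187.
P(Weather=rainy | Traffic ∈ {moderate, standstill}) = 0.187/0.500 = 0.374.

0.374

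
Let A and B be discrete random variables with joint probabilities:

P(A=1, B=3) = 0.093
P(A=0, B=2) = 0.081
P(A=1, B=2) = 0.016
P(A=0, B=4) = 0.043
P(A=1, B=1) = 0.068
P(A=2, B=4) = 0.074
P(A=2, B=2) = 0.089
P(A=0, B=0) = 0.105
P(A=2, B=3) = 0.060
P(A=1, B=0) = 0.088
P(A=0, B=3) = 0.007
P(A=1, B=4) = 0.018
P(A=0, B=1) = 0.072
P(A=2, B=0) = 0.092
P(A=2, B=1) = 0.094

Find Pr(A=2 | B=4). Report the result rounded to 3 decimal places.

P(B=4) = 0.043 + 0.018 + 0.074 = 0.135.
P(A=2 | B=4) = 0.074/0.135 = 0.548.

0.548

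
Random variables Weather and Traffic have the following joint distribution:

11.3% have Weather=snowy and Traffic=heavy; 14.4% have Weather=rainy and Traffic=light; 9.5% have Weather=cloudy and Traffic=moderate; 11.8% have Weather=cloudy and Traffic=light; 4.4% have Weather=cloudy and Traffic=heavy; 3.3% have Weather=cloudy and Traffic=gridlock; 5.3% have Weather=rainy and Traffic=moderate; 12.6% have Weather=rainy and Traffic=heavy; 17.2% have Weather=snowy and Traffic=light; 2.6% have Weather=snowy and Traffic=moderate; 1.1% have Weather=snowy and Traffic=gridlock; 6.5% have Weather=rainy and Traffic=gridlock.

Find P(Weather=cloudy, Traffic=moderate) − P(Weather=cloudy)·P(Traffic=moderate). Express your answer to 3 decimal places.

0.045

P(Weather=cloudy) = 0.118 + 0.095 + 0.044 + 0.033 = 0.290.
P(Traffic=moderate) = 0.095 + 0.053 + 0.026 = 0.174.
P(Weather=cloudy, Traffic=moderate) − P(Weather=cloudy)P(Traffic=moderate) = 0.095 − 0.290×0.174 = 0.045.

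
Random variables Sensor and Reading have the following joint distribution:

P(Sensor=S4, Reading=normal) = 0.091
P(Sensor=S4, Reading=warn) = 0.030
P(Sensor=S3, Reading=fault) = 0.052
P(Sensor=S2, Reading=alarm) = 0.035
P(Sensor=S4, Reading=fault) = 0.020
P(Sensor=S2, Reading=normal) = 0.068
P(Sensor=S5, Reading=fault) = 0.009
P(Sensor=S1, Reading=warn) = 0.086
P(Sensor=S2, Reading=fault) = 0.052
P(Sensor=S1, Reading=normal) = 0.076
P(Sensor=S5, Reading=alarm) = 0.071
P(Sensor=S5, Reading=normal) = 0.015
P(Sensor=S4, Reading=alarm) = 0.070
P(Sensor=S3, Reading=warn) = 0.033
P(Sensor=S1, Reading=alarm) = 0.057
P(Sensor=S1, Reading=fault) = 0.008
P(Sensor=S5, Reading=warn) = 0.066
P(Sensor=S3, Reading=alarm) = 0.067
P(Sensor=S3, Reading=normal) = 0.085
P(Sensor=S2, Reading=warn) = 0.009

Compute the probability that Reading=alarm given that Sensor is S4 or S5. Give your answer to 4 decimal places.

0.3790

P(Sensor=S4) = 0.091 + 0.030 + 0.070 + 0.020 = 0.211.
P(Sensor=S5) = 0.015 + 0.066 + 0.071 + 0.009 = 0.161.
P(Sensor ∈ {S4, S5}) = 0.211 + 0.161 = 0.372; P(Reading=alarm, Sensor ∈ {S4, S5}) = 0.070 + 0.071 = 0.141.
P(Reading=alarm | Sensor ∈ {S4, S5}) = 0.141/0.372 = 0.3790.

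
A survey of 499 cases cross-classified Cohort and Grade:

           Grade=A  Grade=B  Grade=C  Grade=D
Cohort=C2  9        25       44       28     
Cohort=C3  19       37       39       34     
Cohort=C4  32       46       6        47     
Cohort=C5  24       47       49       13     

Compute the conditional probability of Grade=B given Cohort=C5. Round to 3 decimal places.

0.353

Total with Cohort=C5: 24 + 47 + 49 + 13 = 133.
P(Grade=B | Cohort=C5) = 47/133 = 0.353.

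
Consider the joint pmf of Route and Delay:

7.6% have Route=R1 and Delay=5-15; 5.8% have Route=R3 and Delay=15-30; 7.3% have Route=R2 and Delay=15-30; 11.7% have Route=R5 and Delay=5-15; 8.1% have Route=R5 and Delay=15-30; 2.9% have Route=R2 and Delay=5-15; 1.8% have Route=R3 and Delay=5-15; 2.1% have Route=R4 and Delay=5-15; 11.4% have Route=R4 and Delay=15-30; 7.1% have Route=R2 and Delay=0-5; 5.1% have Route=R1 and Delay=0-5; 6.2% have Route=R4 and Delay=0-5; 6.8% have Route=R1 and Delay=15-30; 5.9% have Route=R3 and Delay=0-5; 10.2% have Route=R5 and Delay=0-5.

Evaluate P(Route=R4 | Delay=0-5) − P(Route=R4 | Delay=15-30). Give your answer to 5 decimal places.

P(Delay=0-5) = 0.051 + 0.071 + 0.059 + 0.062 + 0.102 = 0.345; P(Route=R4 | Delay=0-5) = 0.062/0.345 = 0.179710.
P(Delay=15-30) = 0.068 + 0.073 + 0.058 + 0.114 + 0.081 = 0.394; P(Route=R4 | Delay=15-30) = 0.114/0.394 = 0.289340.
Difference = -0.10963.

-0.10963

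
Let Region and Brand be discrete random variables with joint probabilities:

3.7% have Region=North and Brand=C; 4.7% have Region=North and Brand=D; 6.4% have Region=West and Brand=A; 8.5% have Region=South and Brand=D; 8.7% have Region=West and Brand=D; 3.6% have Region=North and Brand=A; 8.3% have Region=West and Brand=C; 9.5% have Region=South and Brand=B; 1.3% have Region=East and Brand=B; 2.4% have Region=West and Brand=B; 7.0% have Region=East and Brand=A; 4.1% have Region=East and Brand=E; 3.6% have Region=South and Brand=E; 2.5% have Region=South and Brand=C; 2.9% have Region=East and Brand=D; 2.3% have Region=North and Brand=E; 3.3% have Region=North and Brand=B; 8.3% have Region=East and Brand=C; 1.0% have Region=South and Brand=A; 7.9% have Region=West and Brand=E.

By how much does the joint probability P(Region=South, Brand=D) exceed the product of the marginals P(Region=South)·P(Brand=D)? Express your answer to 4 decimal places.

P(Region=South) = 0.010 + 0.095 + 0.025 + 0.085 + 0.036 = 0.251.
P(Brand=D) = 0.047 + 0.085 + 0.029 + 0.087 = 0.248.
P(Region=South, Brand=D) − P(Region=South)P(Brand=D) = 0.085 − 0.251×0.248 = 0.0228.

0.0228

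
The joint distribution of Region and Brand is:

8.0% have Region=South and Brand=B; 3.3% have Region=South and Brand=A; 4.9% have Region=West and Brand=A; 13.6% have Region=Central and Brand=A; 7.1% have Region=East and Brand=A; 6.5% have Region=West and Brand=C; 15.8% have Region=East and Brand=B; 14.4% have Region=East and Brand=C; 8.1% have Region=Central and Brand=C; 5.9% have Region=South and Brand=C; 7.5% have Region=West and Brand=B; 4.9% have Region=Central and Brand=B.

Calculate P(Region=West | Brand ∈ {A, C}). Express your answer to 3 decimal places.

0.179

P(Brand=A) = 0.033 + 0.071 + 0.049 + 0.136 = 0.289.
P(Brand=C) = 0.059 + 0.144 + 0.065 + 0.081 = 0.349.
P(Brand ∈ {A, C}) = 0.289 + 0.349 = 0.638; P(Region=West, Brand ∈ {A, C}) = 0.049 + 0.065 = 0.114.
P(Region=West | Brand ∈ {A, C}) = 0.114/0.638 = 0.179.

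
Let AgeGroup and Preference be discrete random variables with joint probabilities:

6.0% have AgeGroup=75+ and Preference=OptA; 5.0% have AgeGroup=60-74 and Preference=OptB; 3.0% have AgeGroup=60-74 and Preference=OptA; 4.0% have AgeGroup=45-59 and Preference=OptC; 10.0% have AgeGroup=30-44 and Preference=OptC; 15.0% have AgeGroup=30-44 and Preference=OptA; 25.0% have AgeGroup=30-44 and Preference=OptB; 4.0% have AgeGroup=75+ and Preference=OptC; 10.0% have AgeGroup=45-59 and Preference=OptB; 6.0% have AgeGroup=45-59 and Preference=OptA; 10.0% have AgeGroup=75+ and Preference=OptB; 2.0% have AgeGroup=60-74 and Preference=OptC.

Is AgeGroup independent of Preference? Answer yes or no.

yes

Every cell satisfies P(AgeGroup,Preference) = P(AgeGroup)·P(Preference). For instance P(AgeGroup=60-74) = 0.100, P(Preference=OptA) = 0.300, and 0.100×0.300 = 0.030 matches the joint entry. So AgeGroup and Preference are independent.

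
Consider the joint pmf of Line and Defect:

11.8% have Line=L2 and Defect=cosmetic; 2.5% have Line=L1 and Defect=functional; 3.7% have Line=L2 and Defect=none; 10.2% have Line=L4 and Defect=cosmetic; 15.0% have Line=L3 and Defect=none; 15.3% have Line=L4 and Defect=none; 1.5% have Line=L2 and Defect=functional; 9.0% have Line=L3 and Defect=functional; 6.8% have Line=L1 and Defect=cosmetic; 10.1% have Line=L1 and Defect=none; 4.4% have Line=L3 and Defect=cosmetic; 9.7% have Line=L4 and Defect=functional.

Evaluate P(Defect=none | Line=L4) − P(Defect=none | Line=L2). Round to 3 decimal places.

P(Line=L4) = 0.153 + 0.102 + 0.097 = 0.352; P(Defect=none | Line=L4) = 0.153/0.352 = 0.4347.
P(Line=L2) = 0.037 + 0.118 + 0.015 = 0.170; P(Defect=none | Line=L2) = 0.037/0.170 = 0.2176.
Difference = 0.217.

0.217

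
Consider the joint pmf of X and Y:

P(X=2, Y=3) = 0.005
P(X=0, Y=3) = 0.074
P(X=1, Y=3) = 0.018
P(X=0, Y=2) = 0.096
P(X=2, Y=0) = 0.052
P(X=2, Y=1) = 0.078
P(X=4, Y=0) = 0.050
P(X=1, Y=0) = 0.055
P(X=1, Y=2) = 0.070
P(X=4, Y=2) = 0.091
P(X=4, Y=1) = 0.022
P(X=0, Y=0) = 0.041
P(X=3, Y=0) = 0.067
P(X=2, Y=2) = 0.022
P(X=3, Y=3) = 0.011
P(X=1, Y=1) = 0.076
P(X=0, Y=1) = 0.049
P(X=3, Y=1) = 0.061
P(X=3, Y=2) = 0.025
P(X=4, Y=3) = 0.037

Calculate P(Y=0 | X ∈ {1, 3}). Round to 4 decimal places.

P(X=1) = 0.055 + 0.076 + 0.070 + 0.018 = 0.219.
P(X=3) = 0.067 + 0.061 + 0.025 + 0.011 = 0.164.
P(X ∈ {1, 3}) = 0.219 + 0.164 = 0.383; P(Y=0, X ∈ {1, 3}) = 0.055 + 0.067 = 0.122.
P(Y=0 | X ∈ {1, 3}) = 0.122/0.383 = 0.3185.

0.3185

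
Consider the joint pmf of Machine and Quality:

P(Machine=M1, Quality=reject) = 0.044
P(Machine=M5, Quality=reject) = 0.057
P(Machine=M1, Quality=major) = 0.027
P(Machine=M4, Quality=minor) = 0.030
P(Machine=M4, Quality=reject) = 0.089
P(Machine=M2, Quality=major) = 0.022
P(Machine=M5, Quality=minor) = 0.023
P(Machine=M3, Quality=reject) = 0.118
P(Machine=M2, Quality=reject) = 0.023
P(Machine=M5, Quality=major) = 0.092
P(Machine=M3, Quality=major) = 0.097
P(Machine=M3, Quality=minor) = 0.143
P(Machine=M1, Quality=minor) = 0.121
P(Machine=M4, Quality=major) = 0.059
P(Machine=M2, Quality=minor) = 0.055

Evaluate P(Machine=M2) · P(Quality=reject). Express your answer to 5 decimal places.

0.03310

P(Machine=M2) = 0.055 + 0.022 + 0.023 = 0.100.
P(Quality=reject) = 0.044 + 0.023 + 0.118 + 0.089 + 0.057 = 0.331.
Product: 0.100 × 0.331 = 0.03310.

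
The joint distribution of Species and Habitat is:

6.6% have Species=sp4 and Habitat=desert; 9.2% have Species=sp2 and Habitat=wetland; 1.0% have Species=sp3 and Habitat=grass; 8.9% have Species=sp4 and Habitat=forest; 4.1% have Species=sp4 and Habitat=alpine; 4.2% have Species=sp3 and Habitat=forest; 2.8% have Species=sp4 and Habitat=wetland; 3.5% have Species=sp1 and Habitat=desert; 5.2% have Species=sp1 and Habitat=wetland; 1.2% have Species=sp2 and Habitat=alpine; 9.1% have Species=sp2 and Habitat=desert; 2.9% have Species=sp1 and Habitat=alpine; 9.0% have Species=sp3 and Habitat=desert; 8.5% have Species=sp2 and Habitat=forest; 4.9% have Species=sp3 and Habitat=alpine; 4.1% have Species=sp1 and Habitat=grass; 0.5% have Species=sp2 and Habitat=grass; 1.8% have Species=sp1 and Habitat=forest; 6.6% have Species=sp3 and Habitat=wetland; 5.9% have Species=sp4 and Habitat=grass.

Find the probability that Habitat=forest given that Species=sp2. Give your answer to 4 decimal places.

0.2982

P(Species=sp2) = 0.085 + 0.005 + 0.092 + 0.091 + 0.012 = 0.285.
P(Habitat=forest | Species=sp2) = 0.085/0.285 = 0.2982.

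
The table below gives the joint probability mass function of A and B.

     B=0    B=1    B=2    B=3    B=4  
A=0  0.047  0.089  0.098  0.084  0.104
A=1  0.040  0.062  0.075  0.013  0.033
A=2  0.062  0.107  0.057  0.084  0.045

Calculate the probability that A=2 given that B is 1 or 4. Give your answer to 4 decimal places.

P(B=1) = 0.089 + 0.062 + 0.107 = 0.258.
P(B=4) = 0.104 + 0.033 + 0.045 = 0.182.
P(B ∈ {1, 4}) = 0.258 + 0.182 = 0.440; P(A=2, B ∈ {1, 4}) = 0.107 + 0.045 = 0.152.
P(A=2 | B ∈ {1, 4}) = 0.152/0.440 = 0.3455.

0.3455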